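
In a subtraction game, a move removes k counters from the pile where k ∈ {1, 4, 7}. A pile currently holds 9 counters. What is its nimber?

1

Build the Grundy sequence with g(k) = mex{g(k−s) : s ∈ {1, 4, 7}, s ≤ k}:
k:     0  1  2  3  4  5  6  7  8  9
g(k):  0  1  0  1  2  0  1  2  0  1
So g(9) = 1.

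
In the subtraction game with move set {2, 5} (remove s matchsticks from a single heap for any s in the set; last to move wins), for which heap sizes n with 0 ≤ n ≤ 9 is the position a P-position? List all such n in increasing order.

0, 1, 4, 7, 8

Compute g(0), g(1), … for moves {2, 5}:
k:     0  1  2  3  4  5  6  7  8  9
g(k):  0  0  1  1  0  2  1  0  0  1
The P-positions (g = 0) in 0..9 are 0, 1, 4, 7, 8.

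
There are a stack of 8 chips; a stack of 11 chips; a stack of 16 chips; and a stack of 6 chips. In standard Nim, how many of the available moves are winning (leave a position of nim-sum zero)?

Compute the nim-sum pairwise:
8 XOR 11 = 3
3 XOR 16 = 19
19 XOR 6 = 21
The overall nim-sum is X = 21. A stack of size p has a winning move iff p XOR X < p (reduce it to p XOR X).
  8: 8 XOR 21 = 29 ≥ 8 — no move.
  11: 11 XOR 21 = 30 ≥ 11 — no move.
  16: 16 XOR 21 = 5 < 16 — winning move (to 5).
  6: 6 XOR 21 = 19 ≥ 6 — no move.
That gives 1 winning move.

1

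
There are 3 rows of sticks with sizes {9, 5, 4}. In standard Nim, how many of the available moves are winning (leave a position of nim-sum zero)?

1

Write each in binary and XOR column by column:
  1001  (9)
  0101  (5)
  0100  (4)
  ----
  1000  (8)
The overall nim-sum is X = 8. A row of size p has a winning move iff p XOR X < p (reduce it to p XOR X).
  9: 9 XOR 8 = 1 < 9 — winning move (to 1).
  5: 5 XOR 8 = 13 ≥ 5 — no move.
  4: 4 XOR 8 = 12 ≥ 4 — no move.
That gives 1 winning move.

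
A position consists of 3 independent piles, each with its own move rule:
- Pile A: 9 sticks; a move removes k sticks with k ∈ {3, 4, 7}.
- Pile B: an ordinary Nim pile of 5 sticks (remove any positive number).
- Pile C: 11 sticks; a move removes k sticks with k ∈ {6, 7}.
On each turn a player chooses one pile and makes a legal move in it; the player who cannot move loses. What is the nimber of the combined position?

7

For pile A, compute g(0), g(1), … with moves {3, 4, 7}:
k:     0  1  2  3  4  5  6  7  8  9
g(k):  0  0  0  1  1  1  2  2  2  3
So g(9) = 3.
Pile B is a plain Nim pile of size 5, so its Grundy value is 5.
Grundy values for pile C (subtraction set {6, 7}):
k:     0  1  2  3  4  5  6  7  8  9 10 11
g(k):  0  0  0  0  0  0  1  1  1  1  1  1
So g(11) = 1.
The value of a disjunctive sum is the nim-sum of the parts.
Combined value = 3 ⊕ 5 ⊕ 1 = 7.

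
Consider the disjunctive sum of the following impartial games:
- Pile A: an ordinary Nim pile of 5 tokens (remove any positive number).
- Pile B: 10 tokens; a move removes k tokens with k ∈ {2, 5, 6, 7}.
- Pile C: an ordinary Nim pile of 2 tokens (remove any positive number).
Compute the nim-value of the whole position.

4

Pile A is a plain Nim pile of size 5, so its Grundy value is 5.
For pile B, compute g(0), g(1), … with moves {2, 5, 6, 7}:
g(0) = mex{} = 0
g(1) = mex{} = 0
g(2) = mex{0} = 1
g(3) = mex{0} = 1
g(4) = mex{1} = 0
g(5) = mex{0,1} = 2
g(6) = mex{0} = 1
g(7) = mex{0,1,2} = 3
g(8) = mex{0,1} = 2
g(9) = mex{0,1,3} = 2
g(10) = mex{0,1,2} = 3
So g(10) = 3.
Pile C is a plain Nim pile of size 2, so its Grundy value is 2.
The value of a disjunctive sum is the nim-sum of the parts.
Combined value = 5 XOR 3 XOR 2 = 4.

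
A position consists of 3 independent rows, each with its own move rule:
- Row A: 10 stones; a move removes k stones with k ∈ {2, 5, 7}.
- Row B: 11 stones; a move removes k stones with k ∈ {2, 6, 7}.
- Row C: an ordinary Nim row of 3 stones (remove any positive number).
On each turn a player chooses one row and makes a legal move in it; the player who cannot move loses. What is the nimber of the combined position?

2

Build the Grundy sequence for row A with g(k) = mex{g(k−s) : s ∈ {2, 5, 7}, s ≤ k}:
g(0) = mex{} = 0
g(1) = mex{} = 0
g(2) = mex{0} = 1
g(3) = mex{0} = 1
g(4) = mex{1} = 0
g(5) = mex{0,1} = 2
g(6) = mex{0} = 1
g(7) = mex{0,1,2} = 3
g(8) = mex{0,1} = 2
g(9) = mex{0,1,3} = 2
g(10) = mex{1,2} = 0
So g(10) = 0.
Build the Grundy sequence for row B with g(k) = mex{g(k−s) : s ∈ {2, 6, 7}, s ≤ k}:
k:     0  1  2  3  4  5  6  7  8  9 10 11
g(k):  0  0  1  1  0  0  1  1  2  0  3  1
So g(11) = 1.
Row C is a plain Nim row of size 3, so its Grundy value is 3.
The value of a disjunctive sum is the nim-sum of the parts.
Combined value = 0 XOR 1 XOR 3 = 2.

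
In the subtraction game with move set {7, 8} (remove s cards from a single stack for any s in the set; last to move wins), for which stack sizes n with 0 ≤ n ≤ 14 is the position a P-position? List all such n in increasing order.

0, 1, 2, 3, 4, 5, 6

Compute g(0), g(1), … for moves {7, 8}:
g(0) = mex{} = 0
g(1) = mex{} = 0
g(2) = mex{} = 0
g(3) = mex{} = 0
g(4) = mex{} = 0
g(5) = mex{} = 0
g(6) = mex{} = 0
g(7) = mex{0} = 1
g(8) = mex{0} = 1
g(9) = mex{0} = 1
g(10) = mex{0} = 1
g(11) = mex{0} = 1
g(12) = mex{0} = 1
g(13) = mex{0} = 1
g(14) = mex{0,1} = 2
The P-positions (g = 0) in 0..14 are 0, 1, 2, 3, 4, 5, 6.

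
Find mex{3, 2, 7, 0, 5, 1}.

The values 0, 1, 2, 3 are all present; 4 is the first non-negative integer missing from the set.

4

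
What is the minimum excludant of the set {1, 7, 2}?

0

0 is not in the set, so the mex is 0.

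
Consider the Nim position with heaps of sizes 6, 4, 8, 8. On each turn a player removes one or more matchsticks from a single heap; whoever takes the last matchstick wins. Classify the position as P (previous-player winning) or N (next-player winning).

N-position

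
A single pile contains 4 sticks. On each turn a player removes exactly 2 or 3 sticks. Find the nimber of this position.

2

Compute g(0), g(1), … for moves {2, 3}:
g(0) = mex{} = 0
g(1) = mex{} = 0
g(2) = mex{0} = 1
g(3) = mex{0} = 1
g(4) = mex{0,1} = 2
So g(4) = 2.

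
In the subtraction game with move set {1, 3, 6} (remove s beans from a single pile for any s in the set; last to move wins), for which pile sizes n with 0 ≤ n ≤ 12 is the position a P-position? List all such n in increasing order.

0, 2, 4, 9, 11

Grundy values for subtraction set {1, 3, 6}:
k:     0  1  2  3  4  5  6  7  8  9 10 11 12
g(k):  0  1  0  1  0  1  2  3  2  0  1  0  1
The P-positions (g = 0) in 0..12 are 0, 2, 4, 9, 11.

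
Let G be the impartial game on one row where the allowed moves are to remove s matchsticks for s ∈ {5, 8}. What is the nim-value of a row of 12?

2

Compute g(0), g(1), … for moves {5, 8}:
k:     0  1  2  3  4  5  6  7  8  9 10 11 12
g(k):  0  0  0  0  0  1  1  1  1  1  2  2  2
So g(12) = 2.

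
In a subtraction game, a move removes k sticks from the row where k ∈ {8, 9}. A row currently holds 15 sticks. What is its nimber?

Build the Grundy sequence with g(k) = mex{g(k−s) : s ∈ {8, 9}, s ≤ k}:
k:     0  1  2  3  4  5  6  7  8  9 10 11 12 13 14 15
g(k):  0  0  0  0  0  0  0  0  1  1  1  1  1  1  1  1
So g(15) = 1.

1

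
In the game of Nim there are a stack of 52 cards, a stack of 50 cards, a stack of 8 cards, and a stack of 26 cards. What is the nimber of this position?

Write each in binary and XOR column by column:
  110100  (52)
  110010  (50)
  001000  (8)
  011010  (26)
  ------
  010100  (20)

20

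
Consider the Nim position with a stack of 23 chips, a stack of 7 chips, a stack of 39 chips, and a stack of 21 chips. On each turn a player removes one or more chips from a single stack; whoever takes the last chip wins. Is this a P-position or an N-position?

N-position

Bitwise XOR of the heap sizes:
  010111  (23)
  000111  (7)
  100111  (39)
  010101  (21)
  ------
  100010  (34)
The nim-sum is 34 ≠ 0, so this is an N-position: the player to move can win.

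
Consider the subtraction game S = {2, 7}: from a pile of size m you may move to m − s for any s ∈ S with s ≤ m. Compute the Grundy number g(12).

Compute g(0), g(1), … for moves {2, 7}:
k:     0  1  2  3  4  5  6  7  8  9 10 11 12
g(k):  0  0  1  1  0  0  1  1  2  0  0  1  1
So g(12) = 1.

1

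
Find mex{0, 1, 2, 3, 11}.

The values 0, 1, 2, 3 are all present; 4 is the first non-negative integer missing from the set.

4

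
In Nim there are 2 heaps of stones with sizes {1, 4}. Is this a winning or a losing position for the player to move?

Nim-sum: 1 ⊕ 4 = 5.
The nim-sum is 5 ≠ 0, so this is an N-position: the player to move can win.

Winning position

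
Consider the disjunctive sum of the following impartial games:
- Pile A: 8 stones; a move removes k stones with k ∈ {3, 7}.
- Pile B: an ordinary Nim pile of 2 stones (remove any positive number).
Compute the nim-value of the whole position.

0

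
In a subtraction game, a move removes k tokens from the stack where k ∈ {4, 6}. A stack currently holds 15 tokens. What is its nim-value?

Build the Grundy sequence with g(k) = mex{g(k−s) : s ∈ {4, 6}, s ≤ k}:
k:     0  1  2  3  4  5  6  7  8  9 10 11 12 13 14 15
g(k):  0  0  0  0  1  1  1  1  2  2  0  0  0  0  1  1
So g(15) = 1.

1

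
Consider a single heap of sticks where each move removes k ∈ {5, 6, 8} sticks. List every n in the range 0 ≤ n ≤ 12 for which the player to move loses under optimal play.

0, 1, 2, 3, 4

Grundy values for subtraction set {5, 6, 8}:
k:     0  1  2  3  4  5  6  7  8  9 10 11 12
g(k):  0  0  0  0  0  1  1  1  1  1  2  2  2
The P-positions (g = 0) in 0..12 are 0, 1, 2, 3, 4.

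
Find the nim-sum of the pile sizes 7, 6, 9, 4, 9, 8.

13

Compute the nim-sum pairwise:
7 ⊕ 6 = 1
1 ⊕ 9 = 8
8 ⊕ 4 = 12
12 ⊕ 9 = 5
5 ⊕ 8 = 13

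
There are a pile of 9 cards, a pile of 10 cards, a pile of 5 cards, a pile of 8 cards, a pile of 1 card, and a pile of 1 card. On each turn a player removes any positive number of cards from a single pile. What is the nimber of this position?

14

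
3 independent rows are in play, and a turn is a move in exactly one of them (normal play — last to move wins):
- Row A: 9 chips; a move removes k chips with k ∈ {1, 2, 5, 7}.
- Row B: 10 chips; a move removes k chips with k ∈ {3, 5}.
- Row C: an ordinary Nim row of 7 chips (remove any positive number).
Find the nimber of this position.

7

Build the Grundy sequence for row A with g(k) = mex{g(k−s) : s ∈ {1, 2, 5, 7}, s ≤ k}:
k:     0  1  2  3  4  5  6  7  8  9
g(k):  0  1  2  0  1  2  0  1  2  0
So g(9) = 0.
Grundy values for row B (subtraction set {3, 5}):
k:     0  1  2  3  4  5  6  7  8  9 10
g(k):  0  0  0  1  1  1  2  2  0  0  0
So g(10) = 0.
Row C is a plain Nim row of size 7, so its Grundy value is 7.
By the Sprague-Grundy theorem, the Grundy value of a sum of independent games is the XOR of the component values.
Combined value = 0 XOR 0 XOR 7 = 7.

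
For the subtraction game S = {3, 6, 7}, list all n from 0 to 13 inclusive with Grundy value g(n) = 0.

Compute g(0), g(1), … for moves {3, 6, 7}:
g(0) = mex{} = 0
g(1) = mex{} = 0
g(2) = mex{} = 0
g(3) = mex{0} = 1
g(4) = mex{0} = 1
g(5) = mex{0} = 1
g(6) = mex{0,1} = 2
g(7) = mex{0,1} = 2
g(8) = mex{0,1} = 2
g(9) = mex{0,1,2} = 3
g(10) = mex{1,2} = 0
g(11) = mex{1,2} = 0
g(12) = mex{1,2,3} = 0
g(13) = mex{0,2} = 1
The P-positions (g = 0) in 0..13 are 0, 1, 2, 10, 11, 12.

0, 1, 2, 10, 11, 12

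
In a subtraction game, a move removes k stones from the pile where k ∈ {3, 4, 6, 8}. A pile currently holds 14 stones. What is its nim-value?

Grundy values for subtraction set {3, 4, 6, 8}:
g(0) = mex{} = 0
g(1) = mex{} = 0
g(2) = mex{} = 0
g(3) = mex{0} = 1
g(4) = mex{0} = 1
g(5) = mex{0} = 1
g(6) = mex{0,1} = 2
g(7) = mex{0,1} = 2
g(8) = mex{0,1} = 2
g(9) = mex{0,1,2} = 3
g(10) = mex{0,1,2} = 3
g(11) = mex{1,2} = 0
g(12) = mex{1,2,3} = 0
g(13) = mex{1,2,3} = 0
g(14) = mex{0,2,3} = 1
So g(14) = 1.

1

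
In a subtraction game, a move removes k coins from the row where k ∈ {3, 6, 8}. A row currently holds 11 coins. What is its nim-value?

0

Grundy values for subtraction set {3, 6, 8}:
g(0) = mex{} = 0
g(1) = mex{} = 0
g(2) = mex{} = 0
g(3) = mex{0} = 1
g(4) = mex{0} = 1
g(5) = mex{0} = 1
g(6) = mex{0,1} = 2
g(7) = mex{0,1} = 2
g(8) = mex{0,1} = 2
g(9) = mex{0,1,2} = 3
g(10) = mex{0,1,2} = 3
g(11) = mex{1,2} = 0
So g(11) = 0.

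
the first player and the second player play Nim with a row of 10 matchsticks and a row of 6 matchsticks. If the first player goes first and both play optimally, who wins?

Bitwise XOR of the heap sizes:
  1010  (10)
  0110  (6)
  ----
  1100  (12)
The nim-sum is 12 ≠ 0, so this is an N-position: the player to move can win; the first player has a winning move.

the first player wins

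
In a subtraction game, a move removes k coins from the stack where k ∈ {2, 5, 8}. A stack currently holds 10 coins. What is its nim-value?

0

Compute g(0), g(1), … for moves {2, 5, 8}:
g(0) = mex{} = 0
g(1) = mex{} = 0
g(2) = mex{0} = 1
g(3) = mex{0} = 1
g(4) = mex{1} = 0
g(5) = mex{0,1} = 2
g(6) = mex{0} = 1
g(7) = mex{1,2} = 0
g(8) = mex{0,1} = 2
g(9) = mex{0} = 1
g(10) = mex{1,2} = 0
So g(10) = 0.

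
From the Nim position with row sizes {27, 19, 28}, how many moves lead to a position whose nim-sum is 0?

Nim-sum: 27 ⊕ 19 ⊕ 28 = 20.
The overall nim-sum is X = 20. A row of size p has a winning move iff p XOR X < p (reduce it to p XOR X).
  27: 27 XOR 20 = 15 < 27 — winning move (to 15).
  19: 19 XOR 20 = 7 < 19 — winning move (to 7).
  28: 28 XOR 20 = 8 < 28 — winning move (to 8).
That gives 3 winning moves.

3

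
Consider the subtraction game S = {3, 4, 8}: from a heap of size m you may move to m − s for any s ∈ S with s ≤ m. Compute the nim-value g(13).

Build the Grundy sequence with g(k) = mex{g(k−s) : s ∈ {3, 4, 8}, s ≤ k}:
g(0) = mex{} = 0
g(1) = mex{} = 0
g(2) = mex{} = 0
g(3) = mex{0} = 1
g(4) = mex{0} = 1
g(5) = mex{0} = 1
g(6) = mex{0,1} = 2
g(7) = mex{1} = 0
g(8) = mex{0,1} = 2
g(9) = mex{0,1,2} = 3
g(10) = mex{0,2} = 1
g(11) = mex{0,1,2} = 3
g(12) = mex{1,2,3} = 0
g(13) = mex{1,3} = 0
So g(13) = 0.

0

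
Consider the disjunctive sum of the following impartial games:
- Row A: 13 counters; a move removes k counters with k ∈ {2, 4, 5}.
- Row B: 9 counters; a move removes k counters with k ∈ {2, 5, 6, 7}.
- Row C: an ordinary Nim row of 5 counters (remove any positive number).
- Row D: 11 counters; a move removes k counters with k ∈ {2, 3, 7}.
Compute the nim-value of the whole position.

For row A, compute g(0), g(1), … with moves {2, 4, 5}:
g(0) = mex{} = 0
g(1) = mex{} = 0
g(2) = mex{0} = 1
g(3) = mex{0} = 1
g(4) = mex{0,1} = 2
g(5) = mex{0,1} = 2
g(6) = mex{0,1,2} = 3
g(7) = mex{1,2} = 0
g(8) = mex{1,2,3} = 0
g(9) = mex{0,2} = 1
g(10) = mex{0,2,3} = 1
g(11) = mex{0,1,3} = 2
g(12) = mex{0,1} = 2
g(13) = mex{0,1,2} = 3
So g(13) = 3.
For row B, compute g(0), g(1), … with moves {2, 5, 6, 7}:
g(0) = mex{} = 0
g(1) = mex{} = 0
g(2) = mex{0} = 1
g(3) = mex{0} = 1
g(4) = mex{1} = 0
g(5) = mex{0,1} = 2
g(6) = mex{0} = 1
g(7) = mex{0,1,2} = 3
g(8) = mex{0,1} = 2
g(9) = mex{0,1,3} = 2
So g(9) = 2.
Row C is a plain Nim row of size 5, so its Grundy value is 5.
Grundy values for row D (subtraction set {2, 3, 7}):
k:     0  1  2  3  4  5  6  7  8  9 10 11
g(k):  0  0  1  1  2  0  0  1  1  2  0  0
So g(11) = 0.
By the Sprague-Grundy theorem, the Grundy value of a sum of independent games is the XOR of the component values.
Combined value = 3 ⊕ 2 ⊕ 5 ⊕ 0 = 4.

4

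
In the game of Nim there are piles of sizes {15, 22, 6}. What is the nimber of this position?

31

Nim-sum: 15 ^ 22 ^ 6 = 31.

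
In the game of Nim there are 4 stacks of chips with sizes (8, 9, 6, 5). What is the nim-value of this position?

Write each in binary and XOR column by column:
  1000  (8)
  1001  (9)
  0110  (6)
  0101  (5)
  ----
  0010  (2)

2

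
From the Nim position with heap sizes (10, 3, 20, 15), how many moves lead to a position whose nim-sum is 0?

1

Write each in binary and XOR column by column:
  01010  (10)
  00011  (3)
  10100  (20)
  01111  (15)
  -----
  10010  (18)
The overall nim-sum is X = 18. A heap of size p has a winning move iff p XOR X < p (reduce it to p XOR X).
  10: 10 XOR 18 = 24 ≥ 10 — no move.
  3: 3 XOR 18 = 17 ≥ 3 — no move.
  20: 20 XOR 18 = 6 < 20 — winning move (to 6).
  15: 15 XOR 18 = 29 ≥ 15 — no move.
That gives 1 winning move.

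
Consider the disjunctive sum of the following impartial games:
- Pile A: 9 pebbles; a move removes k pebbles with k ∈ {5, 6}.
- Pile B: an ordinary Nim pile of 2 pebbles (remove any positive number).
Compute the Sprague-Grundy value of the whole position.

Grundy values for pile A (subtraction set {5, 6}):
g(0) = mex{} = 0
g(1) = mex{} = 0
g(2) = mex{} = 0
g(3) = mex{} = 0
g(4) = mex{} = 0
g(5) = mex{0} = 1
g(6) = mex{0} = 1
g(7) = mex{0} = 1
g(8) = mex{0} = 1
g(9) = mex{0} = 1
So g(9) = 1.
Pile B is a plain Nim pile of size 2, so its Grundy value is 2.
By the Sprague-Grundy theorem, the Grundy value of a sum of independent games is the XOR of the component values.
Combined value = 1 XOR 2 = 3.

3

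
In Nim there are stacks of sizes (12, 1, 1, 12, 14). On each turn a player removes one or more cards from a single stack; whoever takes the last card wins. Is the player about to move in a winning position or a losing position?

Bitwise XOR of the heap sizes:
  1100  (12)
  0001  (1)
  0001  (1)
  1100  (12)
  1110  (14)
  ----
  1110  (14)
The nim-sum is 14 ≠ 0, so this is an N-position: the player to move can win.

Winning position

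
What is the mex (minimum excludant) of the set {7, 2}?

0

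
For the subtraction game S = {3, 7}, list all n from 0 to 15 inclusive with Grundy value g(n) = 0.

0, 1, 2, 6, 10, 11, 12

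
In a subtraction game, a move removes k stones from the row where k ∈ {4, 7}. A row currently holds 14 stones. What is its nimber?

0

Grundy values for subtraction set {4, 7}:
k:     0  1  2  3  4  5  6  7  8  9 10 11 12 13 14
g(k):  0  0  0  0  1  1  1  1  2  2  2  0  0  0  0
So g(14) = 0.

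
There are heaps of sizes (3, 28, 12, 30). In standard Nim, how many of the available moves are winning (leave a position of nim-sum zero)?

Compute the nim-sum pairwise:
3 ^ 28 = 31
31 ^ 12 = 19
19 ^ 30 = 13
The overall nim-sum is X = 13. A heap of size p has a winning move iff p XOR X < p (reduce it to p XOR X).
  3: 3 XOR 13 = 14 ≥ 3 — no move.
  28: 28 XOR 13 = 17 < 28 — winning move (to 17).
  12: 12 XOR 13 = 1 < 12 — winning move (to 1).
  30: 30 XOR 13 = 19 < 30 — winning move (to 19).
That gives 3 winning moves.

3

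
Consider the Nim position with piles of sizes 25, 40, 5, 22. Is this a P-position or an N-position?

N-position

Compute the nim-sum pairwise:
25 ^ 40 = 49
49 ^ 5 = 52
52 ^ 22 = 34
The nim-sum is 34 ≠ 0, so this is an N-position: the player to move can win.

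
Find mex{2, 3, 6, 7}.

0

0 is not in the set, so the mex is 0.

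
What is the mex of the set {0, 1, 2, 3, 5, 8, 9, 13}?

4

The values 0, 1, 2, 3 are all present; 4 is the first non-negative integer missing from the set.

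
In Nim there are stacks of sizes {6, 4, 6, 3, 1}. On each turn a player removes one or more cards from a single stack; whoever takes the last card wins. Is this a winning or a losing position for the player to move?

Winning position

Write each in binary and XOR column by column:
  110  (6)
  100  (4)
  110  (6)
  011  (3)
  001  (1)
  ---
  110  (6)
The nim-sum is 6 ≠ 0, so this is an N-position: the player to move can win.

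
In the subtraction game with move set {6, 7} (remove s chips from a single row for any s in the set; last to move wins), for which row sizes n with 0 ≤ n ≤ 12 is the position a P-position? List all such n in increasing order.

0, 1, 2, 3, 4, 5

Build the Grundy sequence with g(k) = mex{g(k−s) : s ∈ {6, 7}, s ≤ k}:
k:     0  1  2  3  4  5  6  7  8  9 10 11 12
g(k):  0  0  0  0  0  0  1  1  1  1  1  1  2
The P-positions (g = 0) in 0..12 are 0, 1, 2, 3, 4, 5.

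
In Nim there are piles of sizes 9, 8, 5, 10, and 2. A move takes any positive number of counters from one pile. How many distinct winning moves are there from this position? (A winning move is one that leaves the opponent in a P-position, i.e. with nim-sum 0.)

3

Compute the nim-sum pairwise:
9 ⊕ 8 = 1
1 ⊕ 5 = 4
4 ⊕ 10 = 14
14 ⊕ 2 = 12
The overall nim-sum is X = 12. A pile of size p has a winning move iff p XOR X < p (reduce it to p XOR X).
  9: 9 XOR 12 = 5 < 9 — winning move (to 5).
  8: 8 XOR 12 = 4 < 8 — winning move (to 4).
  5: 5 XOR 12 = 9 ≥ 5 — no move.
  10: 10 XOR 12 = 6 < 10 — winning move (to 6).
  2: 2 XOR 12 = 14 ≥ 2 — no move.
That gives 3 winning moves.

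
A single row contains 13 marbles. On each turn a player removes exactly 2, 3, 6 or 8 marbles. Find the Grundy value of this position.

2

Grundy values for subtraction set {2, 3, 6, 8}:
g(0) = mex{} = 0
g(1) = mex{} = 0
g(2) = mex{0} = 1
g(3) = mex{0} = 1
g(4) = mex{0,1} = 2
g(5) = mex{1} = 0
g(6) = mex{0,1,2} = 3
g(7) = mex{0,2} = 1
g(8) = mex{0,1,3} = 2
g(9) = mex{0,1,3} = 2
g(10) = mex{1,2} = 0
g(11) = mex{0,1,2} = 3
g(12) = mex{0,2,3} = 1
g(13) = mex{0,1,3} = 2
So g(13) = 2.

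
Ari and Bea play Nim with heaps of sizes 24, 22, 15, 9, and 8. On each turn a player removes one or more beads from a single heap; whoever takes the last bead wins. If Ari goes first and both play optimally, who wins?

Write each in binary and XOR column by column:
  11000  (24)
  10110  (22)
  01111  (15)
  01001  (9)
  01000  (8)
  -----
  00000  (0)
The nim-sum is 0, so this is a P-position: the player to move is in a losing position under optimal play; Ari is about to move from it and so loses — Bea wins.

Bea wins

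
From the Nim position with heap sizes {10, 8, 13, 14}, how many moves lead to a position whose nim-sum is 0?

1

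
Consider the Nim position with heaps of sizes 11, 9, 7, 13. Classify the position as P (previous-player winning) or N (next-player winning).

N-position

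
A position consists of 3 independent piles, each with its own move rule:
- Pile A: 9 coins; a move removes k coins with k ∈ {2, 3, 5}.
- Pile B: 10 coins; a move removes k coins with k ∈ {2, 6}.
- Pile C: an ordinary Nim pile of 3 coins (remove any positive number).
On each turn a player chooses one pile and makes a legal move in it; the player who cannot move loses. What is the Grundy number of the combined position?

3

For pile A, compute g(0), g(1), … with moves {2, 3, 5}:
g(0) = mex{} = 0
g(1) = mex{} = 0
g(2) = mex{0} = 1
g(3) = mex{0} = 1
g(4) = mex{0,1} = 2
g(5) = mex{0,1} = 2
g(6) = mex{0,1,2} = 3
g(7) = mex{1,2} = 0
g(8) = mex{1,2,3} = 0
g(9) = mex{0,2,3} = 1
So g(9) = 1.
Build the Grundy sequence for pile B with g(k) = mex{g(k−s) : s ∈ {2, 6}, s ≤ k}:
k:     0  1  2  3  4  5  6  7  8  9 10
g(k):  0  0  1  1  0  0  1  1  0  0  1
So g(10) = 1.
Pile C is a plain Nim pile of size 3, so its Grundy value is 3.
By the Sprague-Grundy theorem, the Grundy value of a sum of independent games is the XOR of the component values.
Combined value = 1 XOR 1 XOR 3 = 3.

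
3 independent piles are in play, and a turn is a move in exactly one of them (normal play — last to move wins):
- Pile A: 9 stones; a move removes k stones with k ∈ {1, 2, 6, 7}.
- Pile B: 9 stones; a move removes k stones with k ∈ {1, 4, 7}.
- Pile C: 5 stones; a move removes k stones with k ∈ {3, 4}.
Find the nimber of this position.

1

For pile A, compute g(0), g(1), … with moves {1, 2, 6, 7}:
k:     0  1  2  3  4  5  6  7  8  9
g(k):  0  1  2  0  1  2  3  4  0  1
So g(9) = 1.
Grundy values for pile B (subtraction set {1, 4, 7}):
g(0) = mex{} = 0
g(1) = mex{0} = 1
g(2) = mex{1} = 0
g(3) = mex{0} = 1
g(4) = mex{0,1} = 2
g(5) = mex{1,2} = 0
g(6) = mex{0} = 1
g(7) = mex{0,1} = 2
g(8) = mex{1,2} = 0
g(9) = mex{0} = 1
So g(9) = 1.
Grundy values for pile C (subtraction set {3, 4}):
k:     0  1  2  3  4  5
g(k):  0  0  0  1  1  1
So g(5) = 1.
By the Sprague-Grundy theorem, the Grundy value of a sum of independent games is the XOR of the component values.
Combined value = 1 ⊕ 1 ⊕ 1 = 1.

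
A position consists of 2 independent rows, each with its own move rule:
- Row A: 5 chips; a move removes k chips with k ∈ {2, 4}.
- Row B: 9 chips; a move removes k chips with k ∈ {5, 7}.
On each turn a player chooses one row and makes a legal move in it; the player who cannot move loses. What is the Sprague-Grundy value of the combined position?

3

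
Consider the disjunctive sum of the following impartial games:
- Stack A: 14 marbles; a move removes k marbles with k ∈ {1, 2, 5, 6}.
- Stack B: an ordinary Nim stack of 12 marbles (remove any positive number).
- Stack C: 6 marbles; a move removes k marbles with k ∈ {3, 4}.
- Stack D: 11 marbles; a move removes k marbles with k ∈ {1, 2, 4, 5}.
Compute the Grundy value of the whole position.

12

Grundy values for stack A (subtraction set {1, 2, 5, 6}):
g(0) = mex{} = 0
g(1) = mex{0} = 1
g(2) = mex{0,1} = 2
g(3) = mex{1,2} = 0
g(4) = mex{0,2} = 1
g(5) = mex{0,1} = 2
g(6) = mex{0,1,2} = 3
g(7) = mex{1,2,3} = 0
g(8) = mex{0,2,3} = 1
g(9) = mex{0,1} = 2
g(10) = mex{1,2} = 0
g(11) = mex{0,2,3} = 1
g(12) = mex{0,1,3} = 2
g(13) = mex{0,1,2} = 3
g(14) = mex{1,2,3} = 0
So g(14) = 0.
Stack B is a plain Nim stack of size 12, so its Grundy value is 12.
For stack C, compute g(0), g(1), … with moves {3, 4}:
k:     0  1  2  3  4  5  6
g(k):  0  0  0  1  1  1  2
So g(6) = 2.
For stack D, compute g(0), g(1), … with moves {1, 2, 4, 5}:
g(0) = mex{} = 0
g(1) = mex{0} = 1
g(2) = mex{0,1} = 2
g(3) = mex{1,2} = 0
g(4) = mex{0,2} = 1
g(5) = mex{0,1} = 2
g(6) = mex{1,2} = 0
g(7) = mex{0,2} = 1
g(8) = mex{0,1} = 2
g(9) = mex{1,2} = 0
g(10) = mex{0,2} = 1
g(11) = mex{0,1} = 2
So g(11) = 2.
By the Sprague-Grundy theorem, the Grundy value of a sum of independent games is the XOR of the component values.
Combined value = 0 ⊕ 12 ⊕ 2 ⊕ 2 = 12.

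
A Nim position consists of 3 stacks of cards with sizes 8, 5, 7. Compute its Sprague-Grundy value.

10

Compute the nim-sum pairwise:
8 ⊕ 5 = 13
13 ⊕ 7 = 10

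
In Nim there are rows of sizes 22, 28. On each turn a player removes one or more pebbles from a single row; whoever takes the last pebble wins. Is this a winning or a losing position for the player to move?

Nim-sum: 22 XOR 28 = 10.
The nim-sum is 10 ≠ 0, so this is an N-position: the player to move can win.

Winning position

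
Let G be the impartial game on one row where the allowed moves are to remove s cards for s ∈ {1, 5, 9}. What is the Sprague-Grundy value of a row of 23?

1

Build the Grundy sequence with g(k) = mex{g(k−s) : s ∈ {1, 5, 9}, s ≤ k}:
k:     0  1  2  3  4  5  6  7  8  9 10 11 12 13 14 15 16 17 18 19 20 21 22 23
g(k):  0  1  0  1  0  1  0  1  0  1  0  1  0  1  0  1  0  1  0  1  0  1  0  1
So g(23) = 1.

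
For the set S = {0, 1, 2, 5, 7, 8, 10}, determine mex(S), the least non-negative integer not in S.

The values 0, 1, 2 are all present; 3 is the first non-negative integer missing from the set.

3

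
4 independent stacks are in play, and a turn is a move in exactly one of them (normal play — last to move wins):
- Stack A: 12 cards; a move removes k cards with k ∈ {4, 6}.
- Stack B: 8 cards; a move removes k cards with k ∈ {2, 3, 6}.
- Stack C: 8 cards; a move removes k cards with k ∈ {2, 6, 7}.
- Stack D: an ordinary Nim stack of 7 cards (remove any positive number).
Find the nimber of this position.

7

For stack A, compute g(0), g(1), … with moves {4, 6}:
g(0) = mex{} = 0
g(1) = mex{} = 0
g(2) = mex{} = 0
g(3) = mex{} = 0
g(4) = mex{0} = 1
g(5) = mex{0} = 1
g(6) = mex{0} = 1
g(7) = mex{0} = 1
g(8) = mex{0,1} = 2
g(9) = mex{0,1} = 2
g(10) = mex{1} = 0
g(11) = mex{1} = 0
g(12) = mex{1,2} = 0
So g(12) = 0.
For stack B, compute g(0), g(1), … with moves {2, 3, 6}:
g(0) = mex{} = 0
g(1) = mex{} = 0
g(2) = mex{0} = 1
g(3) = mex{0} = 1
g(4) = mex{0,1} = 2
g(5) = mex{1} = 0
g(6) = mex{0,1,2} = 3
g(7) = mex{0,2} = 1
g(8) = mex{0,1,3} = 2
So g(8) = 2.
Grundy values for stack C (subtraction set {2, 6, 7}):
g(0) = mex{} = 0
g(1) = mex{} = 0
g(2) = mex{0} = 1
g(3) = mex{0} = 1
g(4) = mex{1} = 0
g(5) = mex{1} = 0
g(6) = mex{0} = 1
g(7) = mex{0} = 1
g(8) = mex{0,1} = 2
So g(8) = 2.
Stack D is a plain Nim stack of size 7, so its Grundy value is 7.
By the Sprague-Grundy theorem, the Grundy value of a sum of independent games is the XOR of the component values.
Combined value = 0 ⊕ 2 ⊕ 2 ⊕ 7 = 7.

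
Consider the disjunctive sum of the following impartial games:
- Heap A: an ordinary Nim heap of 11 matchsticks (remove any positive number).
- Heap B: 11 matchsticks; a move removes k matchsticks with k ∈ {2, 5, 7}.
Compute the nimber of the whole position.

Heap A is a plain Nim heap of size 11, so its Grundy value is 11.
Grundy values for heap B (subtraction set {2, 5, 7}):
k:     0  1  2  3  4  5  6  7  8  9 10 11
g(k):  0  0  1  1  0  2  1  3  2  2  0  3
So g(11) = 3.
The value of a disjunctive sum is the nim-sum of the parts.
Combined value = 11 XOR 3 = 8.

8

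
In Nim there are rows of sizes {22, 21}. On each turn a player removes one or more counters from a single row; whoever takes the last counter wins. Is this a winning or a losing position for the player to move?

Winning position

Compute the nim-sum pairwise:
22 ⊕ 21 = 3
The nim-sum is 3 ≠ 0, so this is an N-position: the player to move can win.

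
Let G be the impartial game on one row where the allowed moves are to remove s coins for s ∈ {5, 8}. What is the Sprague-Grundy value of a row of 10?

2

Build the Grundy sequence with g(k) = mex{g(k−s) : s ∈ {5, 8}, s ≤ k}:
k:     0  1  2  3  4  5  6  7  8  9 10
g(k):  0  0  0  0  0  1  1  1  1  1  2
So g(10) = 2.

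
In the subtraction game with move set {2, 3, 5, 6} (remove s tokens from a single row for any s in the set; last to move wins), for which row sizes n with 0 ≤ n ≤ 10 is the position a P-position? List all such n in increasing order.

0, 1, 8, 9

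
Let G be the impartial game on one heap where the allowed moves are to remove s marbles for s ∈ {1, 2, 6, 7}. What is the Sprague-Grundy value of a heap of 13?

2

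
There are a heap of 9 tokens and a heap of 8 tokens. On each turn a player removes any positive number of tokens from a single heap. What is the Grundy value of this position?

1

Bitwise XOR of the heap sizes:
  1001  (9)
  1000  (8)
  ----
  0001  (1)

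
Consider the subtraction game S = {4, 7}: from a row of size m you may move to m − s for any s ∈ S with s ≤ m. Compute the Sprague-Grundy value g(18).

1

Build the Grundy sequence with g(k) = mex{g(k−s) : s ∈ {4, 7}, s ≤ k}:
k:     0  1  2  3  4  5  6  7  8  9 10 11 12 13 14 15 16 17 18
g(k):  0  0  0  0  1  1  1  1  2  2  2  0  0  0  0  1  1  1  1
So g(18) = 1.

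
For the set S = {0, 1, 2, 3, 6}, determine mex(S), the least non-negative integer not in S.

The values 0, 1, 2, 3 are all present; 4 is the first non-negative integer missing from the set.

4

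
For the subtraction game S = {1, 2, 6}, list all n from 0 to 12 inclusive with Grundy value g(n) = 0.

Compute g(0), g(1), … for moves {1, 2, 6}:
k:     0  1  2  3  4  5  6  7  8  9 10 11 12
g(k):  0  1  2  0  1  2  3  0  1  2  0  1  2
The P-positions (g = 0) in 0..12 are 0, 3, 7, 10.

0, 3, 7, 10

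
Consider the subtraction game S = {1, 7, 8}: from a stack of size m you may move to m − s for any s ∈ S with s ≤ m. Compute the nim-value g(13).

Grundy values for subtraction set {1, 7, 8}:
k:     0  1  2  3  4  5  6  7  8  9 10 11 12 13
g(k):  0  1  0  1  0  1  0  1  2  3  2  3  2  3
So g(13) = 3.

3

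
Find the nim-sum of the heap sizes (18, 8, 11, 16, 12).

13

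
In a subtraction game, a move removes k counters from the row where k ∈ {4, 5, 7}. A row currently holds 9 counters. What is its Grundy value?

2

Grundy values for subtraction set {4, 5, 7}:
k:     0  1  2  3  4  5  6  7  8  9
g(k):  0  0  0  0  1  1  1  1  2  2
So g(9) = 2.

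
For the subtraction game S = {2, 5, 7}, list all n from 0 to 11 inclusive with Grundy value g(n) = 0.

0, 1, 4, 10

Compute g(0), g(1), … for moves {2, 5, 7}:
k:     0  1  2  3  4  5  6  7  8  9 10 11
g(k):  0  0  1  1  0  2  1  3  2  2  0  3
The P-positions (g = 0) in 0..11 are 0, 1, 4, 10.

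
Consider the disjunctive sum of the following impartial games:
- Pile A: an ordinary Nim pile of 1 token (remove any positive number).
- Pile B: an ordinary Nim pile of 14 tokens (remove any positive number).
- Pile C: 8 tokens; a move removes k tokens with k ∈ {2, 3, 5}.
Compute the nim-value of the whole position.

15

Pile A is a plain Nim pile of size 1, so its Grundy value is 1.
Pile B is a plain Nim pile of size 14, so its Grundy value is 14.
Grundy values for pile C (subtraction set {2, 3, 5}):
g(0) = mex{} = 0
g(1) = mex{} = 0
g(2) = mex{0} = 1
g(3) = mex{0} = 1
g(4) = mex{0,1} = 2
g(5) = mex{0,1} = 2
g(6) = mex{0,1,2} = 3
g(7) = mex{1,2} = 0
g(8) = mex{1,2,3} = 0
So g(8) = 0.
By the Sprague-Grundy theorem, the Grundy value of a sum of independent games is the XOR of the component values.
Combined value = 1 ⊕ 14 ⊕ 0 = 15.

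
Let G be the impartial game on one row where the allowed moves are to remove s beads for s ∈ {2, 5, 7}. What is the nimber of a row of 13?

Grundy values for subtraction set {2, 5, 7}:
g(0) = mex{} = 0
g(1) = mex{} = 0
g(2) = mex{0} = 1
g(3) = mex{0} = 1
g(4) = mex{1} = 0
g(5) = mex{0,1} = 2
g(6) = mex{0} = 1
g(7) = mex{0,1,2} = 3
g(8) = mex{0,1} = 2
g(9) = mex{0,1,3} = 2
g(10) = mex{1,2} = 0
g(11) = mex{0,1,2} = 3
g(12) = mex{0,2,3} = 1
g(13) = mex{1,2,3} = 0
So g(13) = 0.

0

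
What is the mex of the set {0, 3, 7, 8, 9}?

1

0 is in the set but 1 is not, so the mex is 1.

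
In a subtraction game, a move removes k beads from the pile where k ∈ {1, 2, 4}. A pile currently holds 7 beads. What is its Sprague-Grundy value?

1

Compute g(0), g(1), … for moves {1, 2, 4}:
k:     0  1  2  3  4  5  6  7
g(k):  0  1  2  0  1  2  0  1
So g(7) = 1.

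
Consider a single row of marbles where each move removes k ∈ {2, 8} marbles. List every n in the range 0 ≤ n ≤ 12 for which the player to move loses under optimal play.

Compute g(0), g(1), … for moves {2, 8}:
g(0) = mex{} = 0
g(1) = mex{} = 0
g(2) = mex{0} = 1
g(3) = mex{0} = 1
g(4) = mex{1} = 0
g(5) = mex{1} = 0
g(6) = mex{0} = 1
g(7) = mex{0} = 1
g(8) = mex{0,1} = 2
g(9) = mex{0,1} = 2
g(10) = mex{1,2} = 0
g(11) = mex{1,2} = 0
g(12) = mex{0} = 1
The P-positions (g = 0) in 0..12 are 0, 1, 4, 5, 10, 11.

0, 1, 4, 5, 10, 11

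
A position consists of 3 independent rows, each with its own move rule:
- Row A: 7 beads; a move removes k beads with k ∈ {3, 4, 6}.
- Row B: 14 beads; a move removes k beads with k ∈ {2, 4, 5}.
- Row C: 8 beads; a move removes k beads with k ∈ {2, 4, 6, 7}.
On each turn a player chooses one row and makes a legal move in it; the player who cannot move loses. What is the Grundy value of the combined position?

6

For row A, compute g(0), g(1), … with moves {3, 4, 6}:
k:     0  1  2  3  4  5  6  7
g(k):  0  0  0  1  1  1  2  2
So g(7) = 2.
Build the Grundy sequence for row B with g(k) = mex{g(k−s) : s ∈ {2, 4, 5}, s ≤ k}:
k:     0  1  2  3  4  5  6  7  8  9 10 11 12 13 14
g(k):  0  0  1  1  2  2  3  0  0  1  1  2  2  3  0
So g(14) = 0.
For row C, compute g(0), g(1), … with moves {2, 4, 6, 7}:
g(0) = mex{} = 0
g(1) = mex{} = 0
g(2) = mex{0} = 1
g(3) = mex{0} = 1
g(4) = mex{0,1} = 2
g(5) = mex{0,1} = 2
g(6) = mex{0,1,2} = 3
g(7) = mex{0,1,2} = 3
g(8) = mex{0,1,2,3} = 4
So g(8) = 4.
By the Sprague-Grundy theorem, the Grundy value of a sum of independent games is the XOR of the component values.
Combined value = 2 XOR 0 XOR 4 = 6.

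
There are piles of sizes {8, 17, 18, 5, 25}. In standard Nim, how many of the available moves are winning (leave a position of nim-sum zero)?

Nim-sum: 8 ^ 17 ^ 18 ^ 5 ^ 25 = 23.
The overall nim-sum is X = 23. A pile of size p has a winning move iff p XOR X < p (reduce it to p XOR X).
  8: 8 XOR 23 = 31 ≥ 8 — no move.
  17: 17 XOR 23 = 6 < 17 — winning move (to 6).
  18: 18 XOR 23 = 5 < 18 — winning move (to 5).
  5: 5 XOR 23 = 18 ≥ 5 — no move.
  25: 25 XOR 23 = 14 < 25 — winning move (to 14).
That gives 3 winning moves.

3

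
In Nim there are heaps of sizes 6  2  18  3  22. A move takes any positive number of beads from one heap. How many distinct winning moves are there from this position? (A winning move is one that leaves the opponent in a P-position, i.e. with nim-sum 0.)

5

In binary:
  00110  (6)
  00010  (2)
  10010  (18)
  00011  (3)
  10110  (22)
  -----
  00011  (3)
The overall nim-sum is X = 3. A heap of size p has a winning move iff p XOR X < p (reduce it to p XOR X).
  6: 6 XOR 3 = 5 < 6 — winning move (to 5).
  2: 2 XOR 3 = 1 < 2 — winning move (to 1).
  18: 18 XOR 3 = 17 < 18 — winning move (to 17).
  3: 3 XOR 3 = 0 < 3 — winning move (to 0).
  22: 22 XOR 3 = 21 < 22 — winning move (to 21).
That gives 5 winning moves.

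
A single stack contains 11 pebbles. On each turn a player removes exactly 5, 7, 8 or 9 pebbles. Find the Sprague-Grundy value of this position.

Compute g(0), g(1), … for moves {5, 7, 8, 9}:
k:     0  1  2  3  4  5  6  7  8  9 10 11
g(k):  0  0  0  0  0  1  1  1  1  1  2  2
So g(11) = 2.

2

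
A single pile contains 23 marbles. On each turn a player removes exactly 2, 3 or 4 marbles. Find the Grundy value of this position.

Grundy values for subtraction set {2, 3, 4}:
k:     0  1  2  3  4  5  6  7  8  9 10 11 12 13 14 15 16 17 18 19 20 21 22 23
g(k):  0  0  1  1  2  2  0  0  1  1  2  2  0  0  1  1  2  2  0  0  1  1  2  2
So g(23) = 2.

2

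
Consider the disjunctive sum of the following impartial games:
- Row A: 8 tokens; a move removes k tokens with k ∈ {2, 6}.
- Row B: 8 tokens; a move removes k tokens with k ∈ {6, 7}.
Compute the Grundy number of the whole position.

1

Grundy values for row A (subtraction set {2, 6}):
g(0) = mex{} = 0
g(1) = mex{} = 0
g(2) = mex{0} = 1
g(3) = mex{0} = 1
g(4) = mex{1} = 0
g(5) = mex{1} = 0
g(6) = mex{0} = 1
g(7) = mex{0} = 1
g(8) = mex{1} = 0
So g(8) = 0.
Build the Grundy sequence for row B with g(k) = mex{g(k−s) : s ∈ {6, 7}, s ≤ k}:
k:     0  1  2  3  4  5  6  7  8
g(k):  0  0  0  0  0  0  1  1  1
So g(8) = 1.
The value of a disjunctive sum is the nim-sum of the parts.
Combined value = 0 ⊕ 1 = 1.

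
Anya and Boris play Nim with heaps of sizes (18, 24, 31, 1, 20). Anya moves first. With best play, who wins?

Boris wins

In binary:
  10010  (18)
  11000  (24)
  11111  (31)
  00001  (1)
  10100  (20)
  -----
  00000  (0)
The nim-sum is 0, so this is a P-position: the player to move is in a losing position under optimal play; Anya is about to move from it and so loses — Boris wins.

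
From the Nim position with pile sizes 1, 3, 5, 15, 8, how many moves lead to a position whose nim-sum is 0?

0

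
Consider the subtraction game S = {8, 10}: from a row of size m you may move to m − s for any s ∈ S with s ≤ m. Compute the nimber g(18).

Grundy values for subtraction set {8, 10}:
k:     0  1  2  3  4  5  6  7  8  9 10 11 12 13 14 15 16 17 18
g(k):  0  0  0  0  0  0  0  0  1  1  1  1  1  1  1  1  2  2  0
So g(18) = 0.

0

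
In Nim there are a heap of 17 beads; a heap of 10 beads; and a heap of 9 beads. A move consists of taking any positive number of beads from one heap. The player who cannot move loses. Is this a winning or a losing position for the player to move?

Nim-sum: 17 ^ 10 ^ 9 = 18.
The nim-sum is 18 ≠ 0, so this is an N-position: the player to move can win.

Winning position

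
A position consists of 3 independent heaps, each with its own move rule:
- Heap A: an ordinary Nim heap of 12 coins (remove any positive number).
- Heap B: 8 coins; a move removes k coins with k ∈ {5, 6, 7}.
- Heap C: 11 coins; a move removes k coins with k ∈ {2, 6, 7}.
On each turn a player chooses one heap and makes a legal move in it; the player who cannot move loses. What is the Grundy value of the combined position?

12

Heap A is a plain Nim heap of size 12, so its Grundy value is 12.
Build the Grundy sequence for heap B with g(k) = mex{g(k−s) : s ∈ {5, 6, 7}, s ≤ k}:
g(0) = mex{} = 0
g(1) = mex{} = 0
g(2) = mex{} = 0
g(3) = mex{} = 0
g(4) = mex{} = 0
g(5) = mex{0} = 1
g(6) = mex{0} = 1
g(7) = mex{0} = 1
g(8) = mex{0} = 1
So g(8) = 1.
For heap C, compute g(0), g(1), … with moves {2, 6, 7}:
g(0) = mex{} = 0
g(1) = mex{} = 0
g(2) = mex{0} = 1
g(3) = mex{0} = 1
g(4) = mex{1} = 0
g(5) = mex{1} = 0
g(6) = mex{0} = 1
g(7) = mex{0} = 1
g(8) = mex{0,1} = 2
g(9) = mex{1} = 0
g(10) = mex{0,1,2} = 3
g(11) = mex{0} = 1
So g(11) = 1.
By the Sprague-Grundy theorem, the Grundy value of a sum of independent games is the XOR of the component values.
Combined value = 12 ⊕ 1 ⊕ 1 = 12.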